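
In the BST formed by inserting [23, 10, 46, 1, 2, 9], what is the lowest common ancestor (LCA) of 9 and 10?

Tree insertion order: [23, 10, 46, 1, 2, 9]
Tree (level-order array): [23, 10, 46, 1, None, None, None, None, 2, None, 9]
In a BST, the LCA of p=9, q=10 is the first node v on the
root-to-leaf path with p <= v <= q (go left if both < v, right if both > v).
Walk from root:
  at 23: both 9 and 10 < 23, go left
  at 10: 9 <= 10 <= 10, this is the LCA
LCA = 10


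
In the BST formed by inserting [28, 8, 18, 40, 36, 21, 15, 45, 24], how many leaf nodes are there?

Tree built from: [28, 8, 18, 40, 36, 21, 15, 45, 24]
Tree (level-order array): [28, 8, 40, None, 18, 36, 45, 15, 21, None, None, None, None, None, None, None, 24]
Rule: A leaf has 0 children.
Per-node child counts:
  node 28: 2 child(ren)
  node 8: 1 child(ren)
  node 18: 2 child(ren)
  node 15: 0 child(ren)
  node 21: 1 child(ren)
  node 24: 0 child(ren)
  node 40: 2 child(ren)
  node 36: 0 child(ren)
  node 45: 0 child(ren)
Matching nodes: [15, 24, 36, 45]
Count of leaf nodes: 4


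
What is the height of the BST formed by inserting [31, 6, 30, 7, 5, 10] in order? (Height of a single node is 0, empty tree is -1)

Insertion order: [31, 6, 30, 7, 5, 10]
Tree (level-order array): [31, 6, None, 5, 30, None, None, 7, None, None, 10]
Compute height bottom-up (empty subtree = -1):
  height(5) = 1 + max(-1, -1) = 0
  height(10) = 1 + max(-1, -1) = 0
  height(7) = 1 + max(-1, 0) = 1
  height(30) = 1 + max(1, -1) = 2
  height(6) = 1 + max(0, 2) = 3
  height(31) = 1 + max(3, -1) = 4
Height = 4


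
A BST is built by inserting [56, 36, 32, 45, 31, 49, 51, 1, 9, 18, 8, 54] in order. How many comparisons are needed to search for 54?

Search path for 54: 56 -> 36 -> 45 -> 49 -> 51 -> 54
Found: True
Comparisons: 6


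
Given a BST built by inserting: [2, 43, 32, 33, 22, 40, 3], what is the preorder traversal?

Tree insertion order: [2, 43, 32, 33, 22, 40, 3]
Tree (level-order array): [2, None, 43, 32, None, 22, 33, 3, None, None, 40]
Preorder traversal: [2, 43, 32, 22, 3, 33, 40]


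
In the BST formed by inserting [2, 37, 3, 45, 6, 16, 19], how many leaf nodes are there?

Tree built from: [2, 37, 3, 45, 6, 16, 19]
Tree (level-order array): [2, None, 37, 3, 45, None, 6, None, None, None, 16, None, 19]
Rule: A leaf has 0 children.
Per-node child counts:
  node 2: 1 child(ren)
  node 37: 2 child(ren)
  node 3: 1 child(ren)
  node 6: 1 child(ren)
  node 16: 1 child(ren)
  node 19: 0 child(ren)
  node 45: 0 child(ren)
Matching nodes: [19, 45]
Count of leaf nodes: 2


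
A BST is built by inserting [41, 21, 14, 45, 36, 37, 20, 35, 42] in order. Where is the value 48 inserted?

Starting tree (level order): [41, 21, 45, 14, 36, 42, None, None, 20, 35, 37]
Insertion path: 41 -> 45
Result: insert 48 as right child of 45
Final tree (level order): [41, 21, 45, 14, 36, 42, 48, None, 20, 35, 37]


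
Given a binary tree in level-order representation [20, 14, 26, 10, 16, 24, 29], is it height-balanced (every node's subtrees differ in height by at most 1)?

Tree (level-order array): [20, 14, 26, 10, 16, 24, 29]
Definition: a tree is height-balanced if, at every node, |h(left) - h(right)| <= 1 (empty subtree has height -1).
Bottom-up per-node check:
  node 10: h_left=-1, h_right=-1, diff=0 [OK], height=0
  node 16: h_left=-1, h_right=-1, diff=0 [OK], height=0
  node 14: h_left=0, h_right=0, diff=0 [OK], height=1
  node 24: h_left=-1, h_right=-1, diff=0 [OK], height=0
  node 29: h_left=-1, h_right=-1, diff=0 [OK], height=0
  node 26: h_left=0, h_right=0, diff=0 [OK], height=1
  node 20: h_left=1, h_right=1, diff=0 [OK], height=2
All nodes satisfy the balance condition.
Result: Balanced


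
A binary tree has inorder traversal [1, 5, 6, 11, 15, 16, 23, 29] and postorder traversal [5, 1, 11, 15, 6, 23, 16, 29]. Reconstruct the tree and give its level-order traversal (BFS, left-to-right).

Inorder:   [1, 5, 6, 11, 15, 16, 23, 29]
Postorder: [5, 1, 11, 15, 6, 23, 16, 29]
Algorithm: postorder visits root last, so walk postorder right-to-left;
each value is the root of the current inorder slice — split it at that
value, recurse on the right subtree first, then the left.
Recursive splits:
  root=29; inorder splits into left=[1, 5, 6, 11, 15, 16, 23], right=[]
  root=16; inorder splits into left=[1, 5, 6, 11, 15], right=[23]
  root=23; inorder splits into left=[], right=[]
  root=6; inorder splits into left=[1, 5], right=[11, 15]
  root=15; inorder splits into left=[11], right=[]
  root=11; inorder splits into left=[], right=[]
  root=1; inorder splits into left=[], right=[5]
  root=5; inorder splits into left=[], right=[]
Reconstructed level-order: [29, 16, 6, 23, 1, 15, 5, 11]


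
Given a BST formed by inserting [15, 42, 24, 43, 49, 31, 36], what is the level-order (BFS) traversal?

Tree insertion order: [15, 42, 24, 43, 49, 31, 36]
Tree (level-order array): [15, None, 42, 24, 43, None, 31, None, 49, None, 36]
BFS from the root, enqueuing left then right child of each popped node:
  queue [15] -> pop 15, enqueue [42], visited so far: [15]
  queue [42] -> pop 42, enqueue [24, 43], visited so far: [15, 42]
  queue [24, 43] -> pop 24, enqueue [31], visited so far: [15, 42, 24]
  queue [43, 31] -> pop 43, enqueue [49], visited so far: [15, 42, 24, 43]
  queue [31, 49] -> pop 31, enqueue [36], visited so far: [15, 42, 24, 43, 31]
  queue [49, 36] -> pop 49, enqueue [none], visited so far: [15, 42, 24, 43, 31, 49]
  queue [36] -> pop 36, enqueue [none], visited so far: [15, 42, 24, 43, 31, 49, 36]
Result: [15, 42, 24, 43, 31, 49, 36]


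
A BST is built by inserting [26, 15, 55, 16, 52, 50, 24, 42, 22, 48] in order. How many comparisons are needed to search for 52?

Search path for 52: 26 -> 55 -> 52
Found: True
Comparisons: 3


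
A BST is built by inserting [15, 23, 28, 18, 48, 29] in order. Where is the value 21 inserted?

Starting tree (level order): [15, None, 23, 18, 28, None, None, None, 48, 29]
Insertion path: 15 -> 23 -> 18
Result: insert 21 as right child of 18
Final tree (level order): [15, None, 23, 18, 28, None, 21, None, 48, None, None, 29]


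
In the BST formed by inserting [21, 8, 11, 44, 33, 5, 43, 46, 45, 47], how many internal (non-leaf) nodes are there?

Tree built from: [21, 8, 11, 44, 33, 5, 43, 46, 45, 47]
Tree (level-order array): [21, 8, 44, 5, 11, 33, 46, None, None, None, None, None, 43, 45, 47]
Rule: An internal node has at least one child.
Per-node child counts:
  node 21: 2 child(ren)
  node 8: 2 child(ren)
  node 5: 0 child(ren)
  node 11: 0 child(ren)
  node 44: 2 child(ren)
  node 33: 1 child(ren)
  node 43: 0 child(ren)
  node 46: 2 child(ren)
  node 45: 0 child(ren)
  node 47: 0 child(ren)
Matching nodes: [21, 8, 44, 33, 46]
Count of internal (non-leaf) nodes: 5


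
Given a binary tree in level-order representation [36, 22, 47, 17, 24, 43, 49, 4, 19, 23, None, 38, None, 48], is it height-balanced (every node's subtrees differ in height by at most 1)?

Tree (level-order array): [36, 22, 47, 17, 24, 43, 49, 4, 19, 23, None, 38, None, 48]
Definition: a tree is height-balanced if, at every node, |h(left) - h(right)| <= 1 (empty subtree has height -1).
Bottom-up per-node check:
  node 4: h_left=-1, h_right=-1, diff=0 [OK], height=0
  node 19: h_left=-1, h_right=-1, diff=0 [OK], height=0
  node 17: h_left=0, h_right=0, diff=0 [OK], height=1
  node 23: h_left=-1, h_right=-1, diff=0 [OK], height=0
  node 24: h_left=0, h_right=-1, diff=1 [OK], height=1
  node 22: h_left=1, h_right=1, diff=0 [OK], height=2
  node 38: h_left=-1, h_right=-1, diff=0 [OK], height=0
  node 43: h_left=0, h_right=-1, diff=1 [OK], height=1
  node 48: h_left=-1, h_right=-1, diff=0 [OK], height=0
  node 49: h_left=0, h_right=-1, diff=1 [OK], height=1
  node 47: h_left=1, h_right=1, diff=0 [OK], height=2
  node 36: h_left=2, h_right=2, diff=0 [OK], height=3
All nodes satisfy the balance condition.
Result: Balanced


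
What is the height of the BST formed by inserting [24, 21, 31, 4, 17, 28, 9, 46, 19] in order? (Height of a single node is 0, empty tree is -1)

Insertion order: [24, 21, 31, 4, 17, 28, 9, 46, 19]
Tree (level-order array): [24, 21, 31, 4, None, 28, 46, None, 17, None, None, None, None, 9, 19]
Compute height bottom-up (empty subtree = -1):
  height(9) = 1 + max(-1, -1) = 0
  height(19) = 1 + max(-1, -1) = 0
  height(17) = 1 + max(0, 0) = 1
  height(4) = 1 + max(-1, 1) = 2
  height(21) = 1 + max(2, -1) = 3
  height(28) = 1 + max(-1, -1) = 0
  height(46) = 1 + max(-1, -1) = 0
  height(31) = 1 + max(0, 0) = 1
  height(24) = 1 + max(3, 1) = 4
Height = 4


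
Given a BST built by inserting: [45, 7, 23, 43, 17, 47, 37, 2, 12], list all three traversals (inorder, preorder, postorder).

Tree insertion order: [45, 7, 23, 43, 17, 47, 37, 2, 12]
Tree (level-order array): [45, 7, 47, 2, 23, None, None, None, None, 17, 43, 12, None, 37]
Inorder (L, root, R): [2, 7, 12, 17, 23, 37, 43, 45, 47]
Preorder (root, L, R): [45, 7, 2, 23, 17, 12, 43, 37, 47]
Postorder (L, R, root): [2, 12, 17, 37, 43, 23, 7, 47, 45]


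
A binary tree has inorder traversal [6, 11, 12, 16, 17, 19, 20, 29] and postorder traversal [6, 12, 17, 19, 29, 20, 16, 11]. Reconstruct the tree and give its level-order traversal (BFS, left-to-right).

Inorder:   [6, 11, 12, 16, 17, 19, 20, 29]
Postorder: [6, 12, 17, 19, 29, 20, 16, 11]
Algorithm: postorder visits root last, so walk postorder right-to-left;
each value is the root of the current inorder slice — split it at that
value, recurse on the right subtree first, then the left.
Recursive splits:
  root=11; inorder splits into left=[6], right=[12, 16, 17, 19, 20, 29]
  root=16; inorder splits into left=[12], right=[17, 19, 20, 29]
  root=20; inorder splits into left=[17, 19], right=[29]
  root=29; inorder splits into left=[], right=[]
  root=19; inorder splits into left=[17], right=[]
  root=17; inorder splits into left=[], right=[]
  root=12; inorder splits into left=[], right=[]
  root=6; inorder splits into left=[], right=[]
Reconstructed level-order: [11, 6, 16, 12, 20, 19, 29, 17]


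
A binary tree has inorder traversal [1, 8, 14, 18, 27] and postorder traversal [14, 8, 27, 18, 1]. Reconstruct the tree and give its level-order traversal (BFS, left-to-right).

Inorder:   [1, 8, 14, 18, 27]
Postorder: [14, 8, 27, 18, 1]
Algorithm: postorder visits root last, so walk postorder right-to-left;
each value is the root of the current inorder slice — split it at that
value, recurse on the right subtree first, then the left.
Recursive splits:
  root=1; inorder splits into left=[], right=[8, 14, 18, 27]
  root=18; inorder splits into left=[8, 14], right=[27]
  root=27; inorder splits into left=[], right=[]
  root=8; inorder splits into left=[], right=[14]
  root=14; inorder splits into left=[], right=[]
Reconstructed level-order: [1, 18, 8, 27, 14]


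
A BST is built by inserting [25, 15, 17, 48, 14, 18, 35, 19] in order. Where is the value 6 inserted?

Starting tree (level order): [25, 15, 48, 14, 17, 35, None, None, None, None, 18, None, None, None, 19]
Insertion path: 25 -> 15 -> 14
Result: insert 6 as left child of 14
Final tree (level order): [25, 15, 48, 14, 17, 35, None, 6, None, None, 18, None, None, None, None, None, 19]


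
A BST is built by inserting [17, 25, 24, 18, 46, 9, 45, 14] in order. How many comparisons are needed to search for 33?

Search path for 33: 17 -> 25 -> 46 -> 45
Found: False
Comparisons: 4


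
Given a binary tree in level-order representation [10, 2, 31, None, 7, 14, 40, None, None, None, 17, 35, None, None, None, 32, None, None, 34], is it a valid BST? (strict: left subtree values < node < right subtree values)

Level-order array: [10, 2, 31, None, 7, 14, 40, None, None, None, 17, 35, None, None, None, 32, None, None, 34]
Validate using subtree bounds (lo, hi): at each node, require lo < value < hi,
then recurse left with hi=value and right with lo=value.
Preorder trace (stopping at first violation):
  at node 10 with bounds (-inf, +inf): OK
  at node 2 with bounds (-inf, 10): OK
  at node 7 with bounds (2, 10): OK
  at node 31 with bounds (10, +inf): OK
  at node 14 with bounds (10, 31): OK
  at node 17 with bounds (14, 31): OK
  at node 40 with bounds (31, +inf): OK
  at node 35 with bounds (31, 40): OK
  at node 32 with bounds (31, 35): OK
  at node 34 with bounds (32, 35): OK
No violation found at any node.
Result: Valid BST


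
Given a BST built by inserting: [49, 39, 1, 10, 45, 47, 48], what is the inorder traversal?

Tree insertion order: [49, 39, 1, 10, 45, 47, 48]
Tree (level-order array): [49, 39, None, 1, 45, None, 10, None, 47, None, None, None, 48]
Inorder traversal: [1, 10, 39, 45, 47, 48, 49]


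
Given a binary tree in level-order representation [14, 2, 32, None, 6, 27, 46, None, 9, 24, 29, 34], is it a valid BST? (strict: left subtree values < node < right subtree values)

Level-order array: [14, 2, 32, None, 6, 27, 46, None, 9, 24, 29, 34]
Validate using subtree bounds (lo, hi): at each node, require lo < value < hi,
then recurse left with hi=value and right with lo=value.
Preorder trace (stopping at first violation):
  at node 14 with bounds (-inf, +inf): OK
  at node 2 with bounds (-inf, 14): OK
  at node 6 with bounds (2, 14): OK
  at node 9 with bounds (6, 14): OK
  at node 32 with bounds (14, +inf): OK
  at node 27 with bounds (14, 32): OK
  at node 24 with bounds (14, 27): OK
  at node 29 with bounds (27, 32): OK
  at node 46 with bounds (32, +inf): OK
  at node 34 with bounds (32, 46): OK
No violation found at any node.
Result: Valid BST


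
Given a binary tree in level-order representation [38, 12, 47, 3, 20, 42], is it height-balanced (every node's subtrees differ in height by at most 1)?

Tree (level-order array): [38, 12, 47, 3, 20, 42]
Definition: a tree is height-balanced if, at every node, |h(left) - h(right)| <= 1 (empty subtree has height -1).
Bottom-up per-node check:
  node 3: h_left=-1, h_right=-1, diff=0 [OK], height=0
  node 20: h_left=-1, h_right=-1, diff=0 [OK], height=0
  node 12: h_left=0, h_right=0, diff=0 [OK], height=1
  node 42: h_left=-1, h_right=-1, diff=0 [OK], height=0
  node 47: h_left=0, h_right=-1, diff=1 [OK], height=1
  node 38: h_left=1, h_right=1, diff=0 [OK], height=2
All nodes satisfy the balance condition.
Result: Balanced


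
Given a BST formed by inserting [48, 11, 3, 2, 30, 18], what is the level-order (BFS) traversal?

Tree insertion order: [48, 11, 3, 2, 30, 18]
Tree (level-order array): [48, 11, None, 3, 30, 2, None, 18]
BFS from the root, enqueuing left then right child of each popped node:
  queue [48] -> pop 48, enqueue [11], visited so far: [48]
  queue [11] -> pop 11, enqueue [3, 30], visited so far: [48, 11]
  queue [3, 30] -> pop 3, enqueue [2], visited so far: [48, 11, 3]
  queue [30, 2] -> pop 30, enqueue [18], visited so far: [48, 11, 3, 30]
  queue [2, 18] -> pop 2, enqueue [none], visited so far: [48, 11, 3, 30, 2]
  queue [18] -> pop 18, enqueue [none], visited so far: [48, 11, 3, 30, 2, 18]
Result: [48, 11, 3, 30, 2, 18]


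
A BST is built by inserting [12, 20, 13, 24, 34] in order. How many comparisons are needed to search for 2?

Search path for 2: 12
Found: False
Comparisons: 1


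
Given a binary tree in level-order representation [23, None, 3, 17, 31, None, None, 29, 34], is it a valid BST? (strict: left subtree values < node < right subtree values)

Level-order array: [23, None, 3, 17, 31, None, None, 29, 34]
Validate using subtree bounds (lo, hi): at each node, require lo < value < hi,
then recurse left with hi=value and right with lo=value.
Preorder trace (stopping at first violation):
  at node 23 with bounds (-inf, +inf): OK
  at node 3 with bounds (23, +inf): VIOLATION
Node 3 violates its bound: not (23 < 3 < +inf).
Result: Not a valid BST


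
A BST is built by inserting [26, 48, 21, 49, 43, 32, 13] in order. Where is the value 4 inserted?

Starting tree (level order): [26, 21, 48, 13, None, 43, 49, None, None, 32]
Insertion path: 26 -> 21 -> 13
Result: insert 4 as left child of 13
Final tree (level order): [26, 21, 48, 13, None, 43, 49, 4, None, 32]


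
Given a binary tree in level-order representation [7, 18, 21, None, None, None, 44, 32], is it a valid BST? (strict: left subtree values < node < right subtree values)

Level-order array: [7, 18, 21, None, None, None, 44, 32]
Validate using subtree bounds (lo, hi): at each node, require lo < value < hi,
then recurse left with hi=value and right with lo=value.
Preorder trace (stopping at first violation):
  at node 7 with bounds (-inf, +inf): OK
  at node 18 with bounds (-inf, 7): VIOLATION
Node 18 violates its bound: not (-inf < 18 < 7).
Result: Not a valid BST


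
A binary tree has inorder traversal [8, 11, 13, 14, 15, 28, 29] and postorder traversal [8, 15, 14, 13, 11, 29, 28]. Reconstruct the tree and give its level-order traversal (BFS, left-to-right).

Inorder:   [8, 11, 13, 14, 15, 28, 29]
Postorder: [8, 15, 14, 13, 11, 29, 28]
Algorithm: postorder visits root last, so walk postorder right-to-left;
each value is the root of the current inorder slice — split it at that
value, recurse on the right subtree first, then the left.
Recursive splits:
  root=28; inorder splits into left=[8, 11, 13, 14, 15], right=[29]
  root=29; inorder splits into left=[], right=[]
  root=11; inorder splits into left=[8], right=[13, 14, 15]
  root=13; inorder splits into left=[], right=[14, 15]
  root=14; inorder splits into left=[], right=[15]
  root=15; inorder splits into left=[], right=[]
  root=8; inorder splits into left=[], right=[]
Reconstructed level-order: [28, 11, 29, 8, 13, 14, 15]


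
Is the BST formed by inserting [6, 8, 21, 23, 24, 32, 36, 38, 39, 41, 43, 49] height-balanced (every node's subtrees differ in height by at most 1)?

Tree (level-order array): [6, None, 8, None, 21, None, 23, None, 24, None, 32, None, 36, None, 38, None, 39, None, 41, None, 43, None, 49]
Definition: a tree is height-balanced if, at every node, |h(left) - h(right)| <= 1 (empty subtree has height -1).
Bottom-up per-node check:
  node 49: h_left=-1, h_right=-1, diff=0 [OK], height=0
  node 43: h_left=-1, h_right=0, diff=1 [OK], height=1
  node 41: h_left=-1, h_right=1, diff=2 [FAIL (|-1-1|=2 > 1)], height=2
  node 39: h_left=-1, h_right=2, diff=3 [FAIL (|-1-2|=3 > 1)], height=3
  node 38: h_left=-1, h_right=3, diff=4 [FAIL (|-1-3|=4 > 1)], height=4
  node 36: h_left=-1, h_right=4, diff=5 [FAIL (|-1-4|=5 > 1)], height=5
  node 32: h_left=-1, h_right=5, diff=6 [FAIL (|-1-5|=6 > 1)], height=6
  node 24: h_left=-1, h_right=6, diff=7 [FAIL (|-1-6|=7 > 1)], height=7
  node 23: h_left=-1, h_right=7, diff=8 [FAIL (|-1-7|=8 > 1)], height=8
  node 21: h_left=-1, h_right=8, diff=9 [FAIL (|-1-8|=9 > 1)], height=9
  node 8: h_left=-1, h_right=9, diff=10 [FAIL (|-1-9|=10 > 1)], height=10
  node 6: h_left=-1, h_right=10, diff=11 [FAIL (|-1-10|=11 > 1)], height=11
Node 41 violates the condition: |-1 - 1| = 2 > 1.
Result: Not balanced


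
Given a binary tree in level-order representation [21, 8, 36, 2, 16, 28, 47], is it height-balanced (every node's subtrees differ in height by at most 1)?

Tree (level-order array): [21, 8, 36, 2, 16, 28, 47]
Definition: a tree is height-balanced if, at every node, |h(left) - h(right)| <= 1 (empty subtree has height -1).
Bottom-up per-node check:
  node 2: h_left=-1, h_right=-1, diff=0 [OK], height=0
  node 16: h_left=-1, h_right=-1, diff=0 [OK], height=0
  node 8: h_left=0, h_right=0, diff=0 [OK], height=1
  node 28: h_left=-1, h_right=-1, diff=0 [OK], height=0
  node 47: h_left=-1, h_right=-1, diff=0 [OK], height=0
  node 36: h_left=0, h_right=0, diff=0 [OK], height=1
  node 21: h_left=1, h_right=1, diff=0 [OK], height=2
All nodes satisfy the balance condition.
Result: Balanced


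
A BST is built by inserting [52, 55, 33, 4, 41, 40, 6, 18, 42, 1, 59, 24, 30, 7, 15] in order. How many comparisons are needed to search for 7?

Search path for 7: 52 -> 33 -> 4 -> 6 -> 18 -> 7
Found: True
Comparisons: 6


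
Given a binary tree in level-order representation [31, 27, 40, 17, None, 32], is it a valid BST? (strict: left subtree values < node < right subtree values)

Level-order array: [31, 27, 40, 17, None, 32]
Validate using subtree bounds (lo, hi): at each node, require lo < value < hi,
then recurse left with hi=value and right with lo=value.
Preorder trace (stopping at first violation):
  at node 31 with bounds (-inf, +inf): OK
  at node 27 with bounds (-inf, 31): OK
  at node 17 with bounds (-inf, 27): OK
  at node 40 with bounds (31, +inf): OK
  at node 32 with bounds (31, 40): OK
No violation found at any node.
Result: Valid BST


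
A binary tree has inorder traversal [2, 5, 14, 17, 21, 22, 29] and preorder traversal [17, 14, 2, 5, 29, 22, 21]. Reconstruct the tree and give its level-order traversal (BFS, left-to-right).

Inorder:  [2, 5, 14, 17, 21, 22, 29]
Preorder: [17, 14, 2, 5, 29, 22, 21]
Algorithm: preorder visits root first, so consume preorder in order;
for each root, split the current inorder slice at that value into
left-subtree inorder and right-subtree inorder, then recurse.
Recursive splits:
  root=17; inorder splits into left=[2, 5, 14], right=[21, 22, 29]
  root=14; inorder splits into left=[2, 5], right=[]
  root=2; inorder splits into left=[], right=[5]
  root=5; inorder splits into left=[], right=[]
  root=29; inorder splits into left=[21, 22], right=[]
  root=22; inorder splits into left=[21], right=[]
  root=21; inorder splits into left=[], right=[]
Reconstructed level-order: [17, 14, 29, 2, 22, 5, 21]


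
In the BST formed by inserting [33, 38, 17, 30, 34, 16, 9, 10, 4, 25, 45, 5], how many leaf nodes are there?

Tree built from: [33, 38, 17, 30, 34, 16, 9, 10, 4, 25, 45, 5]
Tree (level-order array): [33, 17, 38, 16, 30, 34, 45, 9, None, 25, None, None, None, None, None, 4, 10, None, None, None, 5]
Rule: A leaf has 0 children.
Per-node child counts:
  node 33: 2 child(ren)
  node 17: 2 child(ren)
  node 16: 1 child(ren)
  node 9: 2 child(ren)
  node 4: 1 child(ren)
  node 5: 0 child(ren)
  node 10: 0 child(ren)
  node 30: 1 child(ren)
  node 25: 0 child(ren)
  node 38: 2 child(ren)
  node 34: 0 child(ren)
  node 45: 0 child(ren)
Matching nodes: [5, 10, 25, 34, 45]
Count of leaf nodes: 5


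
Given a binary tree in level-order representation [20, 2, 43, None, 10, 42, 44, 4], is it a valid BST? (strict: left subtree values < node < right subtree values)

Level-order array: [20, 2, 43, None, 10, 42, 44, 4]
Validate using subtree bounds (lo, hi): at each node, require lo < value < hi,
then recurse left with hi=value and right with lo=value.
Preorder trace (stopping at first violation):
  at node 20 with bounds (-inf, +inf): OK
  at node 2 with bounds (-inf, 20): OK
  at node 10 with bounds (2, 20): OK
  at node 4 with bounds (2, 10): OK
  at node 43 with bounds (20, +inf): OK
  at node 42 with bounds (20, 43): OK
  at node 44 with bounds (43, +inf): OK
No violation found at any node.
Result: Valid BST


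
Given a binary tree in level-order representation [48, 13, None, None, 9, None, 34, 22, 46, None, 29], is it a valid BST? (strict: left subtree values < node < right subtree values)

Level-order array: [48, 13, None, None, 9, None, 34, 22, 46, None, 29]
Validate using subtree bounds (lo, hi): at each node, require lo < value < hi,
then recurse left with hi=value and right with lo=value.
Preorder trace (stopping at first violation):
  at node 48 with bounds (-inf, +inf): OK
  at node 13 with bounds (-inf, 48): OK
  at node 9 with bounds (13, 48): VIOLATION
Node 9 violates its bound: not (13 < 9 < 48).
Result: Not a valid BST


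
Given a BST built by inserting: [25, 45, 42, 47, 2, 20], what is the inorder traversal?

Tree insertion order: [25, 45, 42, 47, 2, 20]
Tree (level-order array): [25, 2, 45, None, 20, 42, 47]
Inorder traversal: [2, 20, 25, 42, 45, 47]


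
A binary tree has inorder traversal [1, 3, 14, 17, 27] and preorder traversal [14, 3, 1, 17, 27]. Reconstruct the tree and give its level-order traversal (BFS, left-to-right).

Inorder:  [1, 3, 14, 17, 27]
Preorder: [14, 3, 1, 17, 27]
Algorithm: preorder visits root first, so consume preorder in order;
for each root, split the current inorder slice at that value into
left-subtree inorder and right-subtree inorder, then recurse.
Recursive splits:
  root=14; inorder splits into left=[1, 3], right=[17, 27]
  root=3; inorder splits into left=[1], right=[]
  root=1; inorder splits into left=[], right=[]
  root=17; inorder splits into left=[], right=[27]
  root=27; inorder splits into left=[], right=[]
Reconstructed level-order: [14, 3, 17, 1, 27]


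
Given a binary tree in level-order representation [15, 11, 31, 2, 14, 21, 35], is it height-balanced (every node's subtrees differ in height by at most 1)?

Tree (level-order array): [15, 11, 31, 2, 14, 21, 35]
Definition: a tree is height-balanced if, at every node, |h(left) - h(right)| <= 1 (empty subtree has height -1).
Bottom-up per-node check:
  node 2: h_left=-1, h_right=-1, diff=0 [OK], height=0
  node 14: h_left=-1, h_right=-1, diff=0 [OK], height=0
  node 11: h_left=0, h_right=0, diff=0 [OK], height=1
  node 21: h_left=-1, h_right=-1, diff=0 [OK], height=0
  node 35: h_left=-1, h_right=-1, diff=0 [OK], height=0
  node 31: h_left=0, h_right=0, diff=0 [OK], height=1
  node 15: h_left=1, h_right=1, diff=0 [OK], height=2
All nodes satisfy the balance condition.
Result: Balanced


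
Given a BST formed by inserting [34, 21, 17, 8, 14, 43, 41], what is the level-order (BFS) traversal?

Tree insertion order: [34, 21, 17, 8, 14, 43, 41]
Tree (level-order array): [34, 21, 43, 17, None, 41, None, 8, None, None, None, None, 14]
BFS from the root, enqueuing left then right child of each popped node:
  queue [34] -> pop 34, enqueue [21, 43], visited so far: [34]
  queue [21, 43] -> pop 21, enqueue [17], visited so far: [34, 21]
  queue [43, 17] -> pop 43, enqueue [41], visited so far: [34, 21, 43]
  queue [17, 41] -> pop 17, enqueue [8], visited so far: [34, 21, 43, 17]
  queue [41, 8] -> pop 41, enqueue [none], visited so far: [34, 21, 43, 17, 41]
  queue [8] -> pop 8, enqueue [14], visited so far: [34, 21, 43, 17, 41, 8]
  queue [14] -> pop 14, enqueue [none], visited so far: [34, 21, 43, 17, 41, 8, 14]
Result: [34, 21, 43, 17, 41, 8, 14]


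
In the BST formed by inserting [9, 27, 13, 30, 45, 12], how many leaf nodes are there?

Tree built from: [9, 27, 13, 30, 45, 12]
Tree (level-order array): [9, None, 27, 13, 30, 12, None, None, 45]
Rule: A leaf has 0 children.
Per-node child counts:
  node 9: 1 child(ren)
  node 27: 2 child(ren)
  node 13: 1 child(ren)
  node 12: 0 child(ren)
  node 30: 1 child(ren)
  node 45: 0 child(ren)
Matching nodes: [12, 45]
Count of leaf nodes: 2


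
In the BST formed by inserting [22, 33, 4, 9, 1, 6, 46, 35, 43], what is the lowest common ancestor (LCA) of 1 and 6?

Tree insertion order: [22, 33, 4, 9, 1, 6, 46, 35, 43]
Tree (level-order array): [22, 4, 33, 1, 9, None, 46, None, None, 6, None, 35, None, None, None, None, 43]
In a BST, the LCA of p=1, q=6 is the first node v on the
root-to-leaf path with p <= v <= q (go left if both < v, right if both > v).
Walk from root:
  at 22: both 1 and 6 < 22, go left
  at 4: 1 <= 4 <= 6, this is the LCA
LCA = 4


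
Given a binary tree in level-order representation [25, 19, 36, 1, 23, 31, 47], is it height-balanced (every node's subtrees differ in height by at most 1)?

Tree (level-order array): [25, 19, 36, 1, 23, 31, 47]
Definition: a tree is height-balanced if, at every node, |h(left) - h(right)| <= 1 (empty subtree has height -1).
Bottom-up per-node check:
  node 1: h_left=-1, h_right=-1, diff=0 [OK], height=0
  node 23: h_left=-1, h_right=-1, diff=0 [OK], height=0
  node 19: h_left=0, h_right=0, diff=0 [OK], height=1
  node 31: h_left=-1, h_right=-1, diff=0 [OK], height=0
  node 47: h_left=-1, h_right=-1, diff=0 [OK], height=0
  node 36: h_left=0, h_right=0, diff=0 [OK], height=1
  node 25: h_left=1, h_right=1, diff=0 [OK], height=2
All nodes satisfy the balance condition.
Result: Balanced


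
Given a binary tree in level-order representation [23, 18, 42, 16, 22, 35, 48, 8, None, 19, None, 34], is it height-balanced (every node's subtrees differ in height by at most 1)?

Tree (level-order array): [23, 18, 42, 16, 22, 35, 48, 8, None, 19, None, 34]
Definition: a tree is height-balanced if, at every node, |h(left) - h(right)| <= 1 (empty subtree has height -1).
Bottom-up per-node check:
  node 8: h_left=-1, h_right=-1, diff=0 [OK], height=0
  node 16: h_left=0, h_right=-1, diff=1 [OK], height=1
  node 19: h_left=-1, h_right=-1, diff=0 [OK], height=0
  node 22: h_left=0, h_right=-1, diff=1 [OK], height=1
  node 18: h_left=1, h_right=1, diff=0 [OK], height=2
  node 34: h_left=-1, h_right=-1, diff=0 [OK], height=0
  node 35: h_left=0, h_right=-1, diff=1 [OK], height=1
  node 48: h_left=-1, h_right=-1, diff=0 [OK], height=0
  node 42: h_left=1, h_right=0, diff=1 [OK], height=2
  node 23: h_left=2, h_right=2, diff=0 [OK], height=3
All nodes satisfy the balance condition.
Result: Balanced


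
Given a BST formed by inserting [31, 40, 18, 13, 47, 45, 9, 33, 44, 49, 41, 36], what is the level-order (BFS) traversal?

Tree insertion order: [31, 40, 18, 13, 47, 45, 9, 33, 44, 49, 41, 36]
Tree (level-order array): [31, 18, 40, 13, None, 33, 47, 9, None, None, 36, 45, 49, None, None, None, None, 44, None, None, None, 41]
BFS from the root, enqueuing left then right child of each popped node:
  queue [31] -> pop 31, enqueue [18, 40], visited so far: [31]
  queue [18, 40] -> pop 18, enqueue [13], visited so far: [31, 18]
  queue [40, 13] -> pop 40, enqueue [33, 47], visited so far: [31, 18, 40]
  queue [13, 33, 47] -> pop 13, enqueue [9], visited so far: [31, 18, 40, 13]
  queue [33, 47, 9] -> pop 33, enqueue [36], visited so far: [31, 18, 40, 13, 33]
  queue [47, 9, 36] -> pop 47, enqueue [45, 49], visited so far: [31, 18, 40, 13, 33, 47]
  queue [9, 36, 45, 49] -> pop 9, enqueue [none], visited so far: [31, 18, 40, 13, 33, 47, 9]
  queue [36, 45, 49] -> pop 36, enqueue [none], visited so far: [31, 18, 40, 13, 33, 47, 9, 36]
  queue [45, 49] -> pop 45, enqueue [44], visited so far: [31, 18, 40, 13, 33, 47, 9, 36, 45]
  queue [49, 44] -> pop 49, enqueue [none], visited so far: [31, 18, 40, 13, 33, 47, 9, 36, 45, 49]
  queue [44] -> pop 44, enqueue [41], visited so far: [31, 18, 40, 13, 33, 47, 9, 36, 45, 49, 44]
  queue [41] -> pop 41, enqueue [none], visited so far: [31, 18, 40, 13, 33, 47, 9, 36, 45, 49, 44, 41]
Result: [31, 18, 40, 13, 33, 47, 9, 36, 45, 49, 44, 41]


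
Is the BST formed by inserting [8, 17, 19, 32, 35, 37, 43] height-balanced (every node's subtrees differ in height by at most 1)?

Tree (level-order array): [8, None, 17, None, 19, None, 32, None, 35, None, 37, None, 43]
Definition: a tree is height-balanced if, at every node, |h(left) - h(right)| <= 1 (empty subtree has height -1).
Bottom-up per-node check:
  node 43: h_left=-1, h_right=-1, diff=0 [OK], height=0
  node 37: h_left=-1, h_right=0, diff=1 [OK], height=1
  node 35: h_left=-1, h_right=1, diff=2 [FAIL (|-1-1|=2 > 1)], height=2
  node 32: h_left=-1, h_right=2, diff=3 [FAIL (|-1-2|=3 > 1)], height=3
  node 19: h_left=-1, h_right=3, diff=4 [FAIL (|-1-3|=4 > 1)], height=4
  node 17: h_left=-1, h_right=4, diff=5 [FAIL (|-1-4|=5 > 1)], height=5
  node 8: h_left=-1, h_right=5, diff=6 [FAIL (|-1-5|=6 > 1)], height=6
Node 35 violates the condition: |-1 - 1| = 2 > 1.
Result: Not balanced


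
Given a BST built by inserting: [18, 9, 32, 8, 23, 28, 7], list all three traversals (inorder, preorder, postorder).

Tree insertion order: [18, 9, 32, 8, 23, 28, 7]
Tree (level-order array): [18, 9, 32, 8, None, 23, None, 7, None, None, 28]
Inorder (L, root, R): [7, 8, 9, 18, 23, 28, 32]
Preorder (root, L, R): [18, 9, 8, 7, 32, 23, 28]
Postorder (L, R, root): [7, 8, 9, 28, 23, 32, 18]


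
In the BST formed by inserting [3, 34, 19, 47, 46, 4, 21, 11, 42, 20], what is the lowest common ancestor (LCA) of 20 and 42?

Tree insertion order: [3, 34, 19, 47, 46, 4, 21, 11, 42, 20]
Tree (level-order array): [3, None, 34, 19, 47, 4, 21, 46, None, None, 11, 20, None, 42]
In a BST, the LCA of p=20, q=42 is the first node v on the
root-to-leaf path with p <= v <= q (go left if both < v, right if both > v).
Walk from root:
  at 3: both 20 and 42 > 3, go right
  at 34: 20 <= 34 <= 42, this is the LCA
LCA = 34


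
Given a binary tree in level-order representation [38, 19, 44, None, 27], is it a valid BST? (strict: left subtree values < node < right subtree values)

Level-order array: [38, 19, 44, None, 27]
Validate using subtree bounds (lo, hi): at each node, require lo < value < hi,
then recurse left with hi=value and right with lo=value.
Preorder trace (stopping at first violation):
  at node 38 with bounds (-inf, +inf): OK
  at node 19 with bounds (-inf, 38): OK
  at node 27 with bounds (19, 38): OK
  at node 44 with bounds (38, +inf): OK
No violation found at any node.
Result: Valid BST


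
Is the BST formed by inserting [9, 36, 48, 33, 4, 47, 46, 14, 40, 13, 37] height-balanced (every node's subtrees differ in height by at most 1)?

Tree (level-order array): [9, 4, 36, None, None, 33, 48, 14, None, 47, None, 13, None, 46, None, None, None, 40, None, 37]
Definition: a tree is height-balanced if, at every node, |h(left) - h(right)| <= 1 (empty subtree has height -1).
Bottom-up per-node check:
  node 4: h_left=-1, h_right=-1, diff=0 [OK], height=0
  node 13: h_left=-1, h_right=-1, diff=0 [OK], height=0
  node 14: h_left=0, h_right=-1, diff=1 [OK], height=1
  node 33: h_left=1, h_right=-1, diff=2 [FAIL (|1--1|=2 > 1)], height=2
  node 37: h_left=-1, h_right=-1, diff=0 [OK], height=0
  node 40: h_left=0, h_right=-1, diff=1 [OK], height=1
  node 46: h_left=1, h_right=-1, diff=2 [FAIL (|1--1|=2 > 1)], height=2
  node 47: h_left=2, h_right=-1, diff=3 [FAIL (|2--1|=3 > 1)], height=3
  node 48: h_left=3, h_right=-1, diff=4 [FAIL (|3--1|=4 > 1)], height=4
  node 36: h_left=2, h_right=4, diff=2 [FAIL (|2-4|=2 > 1)], height=5
  node 9: h_left=0, h_right=5, diff=5 [FAIL (|0-5|=5 > 1)], height=6
Node 33 violates the condition: |1 - -1| = 2 > 1.
Result: Not balanced


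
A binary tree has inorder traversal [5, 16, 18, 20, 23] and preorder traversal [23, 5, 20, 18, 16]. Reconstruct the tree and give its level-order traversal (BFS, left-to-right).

Inorder:  [5, 16, 18, 20, 23]
Preorder: [23, 5, 20, 18, 16]
Algorithm: preorder visits root first, so consume preorder in order;
for each root, split the current inorder slice at that value into
left-subtree inorder and right-subtree inorder, then recurse.
Recursive splits:
  root=23; inorder splits into left=[5, 16, 18, 20], right=[]
  root=5; inorder splits into left=[], right=[16, 18, 20]
  root=20; inorder splits into left=[16, 18], right=[]
  root=18; inorder splits into left=[16], right=[]
  root=16; inorder splits into left=[], right=[]
Reconstructed level-order: [23, 5, 20, 18, 16]


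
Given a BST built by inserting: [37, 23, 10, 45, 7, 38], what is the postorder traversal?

Tree insertion order: [37, 23, 10, 45, 7, 38]
Tree (level-order array): [37, 23, 45, 10, None, 38, None, 7]
Postorder traversal: [7, 10, 23, 38, 45, 37]


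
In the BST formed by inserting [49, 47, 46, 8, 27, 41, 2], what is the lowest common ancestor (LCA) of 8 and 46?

Tree insertion order: [49, 47, 46, 8, 27, 41, 2]
Tree (level-order array): [49, 47, None, 46, None, 8, None, 2, 27, None, None, None, 41]
In a BST, the LCA of p=8, q=46 is the first node v on the
root-to-leaf path with p <= v <= q (go left if both < v, right if both > v).
Walk from root:
  at 49: both 8 and 46 < 49, go left
  at 47: both 8 and 46 < 47, go left
  at 46: 8 <= 46 <= 46, this is the LCA
LCA = 46


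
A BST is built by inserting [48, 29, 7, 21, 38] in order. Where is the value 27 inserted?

Starting tree (level order): [48, 29, None, 7, 38, None, 21]
Insertion path: 48 -> 29 -> 7 -> 21
Result: insert 27 as right child of 21
Final tree (level order): [48, 29, None, 7, 38, None, 21, None, None, None, 27]


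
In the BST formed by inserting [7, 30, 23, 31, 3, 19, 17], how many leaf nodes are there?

Tree built from: [7, 30, 23, 31, 3, 19, 17]
Tree (level-order array): [7, 3, 30, None, None, 23, 31, 19, None, None, None, 17]
Rule: A leaf has 0 children.
Per-node child counts:
  node 7: 2 child(ren)
  node 3: 0 child(ren)
  node 30: 2 child(ren)
  node 23: 1 child(ren)
  node 19: 1 child(ren)
  node 17: 0 child(ren)
  node 31: 0 child(ren)
Matching nodes: [3, 17, 31]
Count of leaf nodes: 3


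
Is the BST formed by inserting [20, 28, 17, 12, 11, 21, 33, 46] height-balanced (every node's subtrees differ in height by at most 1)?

Tree (level-order array): [20, 17, 28, 12, None, 21, 33, 11, None, None, None, None, 46]
Definition: a tree is height-balanced if, at every node, |h(left) - h(right)| <= 1 (empty subtree has height -1).
Bottom-up per-node check:
  node 11: h_left=-1, h_right=-1, diff=0 [OK], height=0
  node 12: h_left=0, h_right=-1, diff=1 [OK], height=1
  node 17: h_left=1, h_right=-1, diff=2 [FAIL (|1--1|=2 > 1)], height=2
  node 21: h_left=-1, h_right=-1, diff=0 [OK], height=0
  node 46: h_left=-1, h_right=-1, diff=0 [OK], height=0
  node 33: h_left=-1, h_right=0, diff=1 [OK], height=1
  node 28: h_left=0, h_right=1, diff=1 [OK], height=2
  node 20: h_left=2, h_right=2, diff=0 [OK], height=3
Node 17 violates the condition: |1 - -1| = 2 > 1.
Result: Not balanced


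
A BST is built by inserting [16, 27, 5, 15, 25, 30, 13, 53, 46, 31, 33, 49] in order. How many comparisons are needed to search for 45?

Search path for 45: 16 -> 27 -> 30 -> 53 -> 46 -> 31 -> 33
Found: False
Comparisons: 7


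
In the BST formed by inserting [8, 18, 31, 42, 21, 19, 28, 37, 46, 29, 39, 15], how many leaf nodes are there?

Tree built from: [8, 18, 31, 42, 21, 19, 28, 37, 46, 29, 39, 15]
Tree (level-order array): [8, None, 18, 15, 31, None, None, 21, 42, 19, 28, 37, 46, None, None, None, 29, None, 39]
Rule: A leaf has 0 children.
Per-node child counts:
  node 8: 1 child(ren)
  node 18: 2 child(ren)
  node 15: 0 child(ren)
  node 31: 2 child(ren)
  node 21: 2 child(ren)
  node 19: 0 child(ren)
  node 28: 1 child(ren)
  node 29: 0 child(ren)
  node 42: 2 child(ren)
  node 37: 1 child(ren)
  node 39: 0 child(ren)
  node 46: 0 child(ren)
Matching nodes: [15, 19, 29, 39, 46]
Count of leaf nodes: 5


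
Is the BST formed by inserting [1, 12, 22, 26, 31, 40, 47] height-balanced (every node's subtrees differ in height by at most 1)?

Tree (level-order array): [1, None, 12, None, 22, None, 26, None, 31, None, 40, None, 47]
Definition: a tree is height-balanced if, at every node, |h(left) - h(right)| <= 1 (empty subtree has height -1).
Bottom-up per-node check:
  node 47: h_left=-1, h_right=-1, diff=0 [OK], height=0
  node 40: h_left=-1, h_right=0, diff=1 [OK], height=1
  node 31: h_left=-1, h_right=1, diff=2 [FAIL (|-1-1|=2 > 1)], height=2
  node 26: h_left=-1, h_right=2, diff=3 [FAIL (|-1-2|=3 > 1)], height=3
  node 22: h_left=-1, h_right=3, diff=4 [FAIL (|-1-3|=4 > 1)], height=4
  node 12: h_left=-1, h_right=4, diff=5 [FAIL (|-1-4|=5 > 1)], height=5
  node 1: h_left=-1, h_right=5, diff=6 [FAIL (|-1-5|=6 > 1)], height=6
Node 31 violates the condition: |-1 - 1| = 2 > 1.
Result: Not balanced


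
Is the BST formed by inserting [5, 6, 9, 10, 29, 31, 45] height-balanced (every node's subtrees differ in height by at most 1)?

Tree (level-order array): [5, None, 6, None, 9, None, 10, None, 29, None, 31, None, 45]
Definition: a tree is height-balanced if, at every node, |h(left) - h(right)| <= 1 (empty subtree has height -1).
Bottom-up per-node check:
  node 45: h_left=-1, h_right=-1, diff=0 [OK], height=0
  node 31: h_left=-1, h_right=0, diff=1 [OK], height=1
  node 29: h_left=-1, h_right=1, diff=2 [FAIL (|-1-1|=2 > 1)], height=2
  node 10: h_left=-1, h_right=2, diff=3 [FAIL (|-1-2|=3 > 1)], height=3
  node 9: h_left=-1, h_right=3, diff=4 [FAIL (|-1-3|=4 > 1)], height=4
  node 6: h_left=-1, h_right=4, diff=5 [FAIL (|-1-4|=5 > 1)], height=5
  node 5: h_left=-1, h_right=5, diff=6 [FAIL (|-1-5|=6 > 1)], height=6
Node 29 violates the condition: |-1 - 1| = 2 > 1.
Result: Not balanced


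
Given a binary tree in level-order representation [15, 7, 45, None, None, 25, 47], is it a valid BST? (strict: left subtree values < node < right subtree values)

Level-order array: [15, 7, 45, None, None, 25, 47]
Validate using subtree bounds (lo, hi): at each node, require lo < value < hi,
then recurse left with hi=value and right with lo=value.
Preorder trace (stopping at first violation):
  at node 15 with bounds (-inf, +inf): OK
  at node 7 with bounds (-inf, 15): OK
  at node 45 with bounds (15, +inf): OK
  at node 25 with bounds (15, 45): OK
  at node 47 with bounds (45, +inf): OK
No violation found at any node.
Result: Valid BST
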